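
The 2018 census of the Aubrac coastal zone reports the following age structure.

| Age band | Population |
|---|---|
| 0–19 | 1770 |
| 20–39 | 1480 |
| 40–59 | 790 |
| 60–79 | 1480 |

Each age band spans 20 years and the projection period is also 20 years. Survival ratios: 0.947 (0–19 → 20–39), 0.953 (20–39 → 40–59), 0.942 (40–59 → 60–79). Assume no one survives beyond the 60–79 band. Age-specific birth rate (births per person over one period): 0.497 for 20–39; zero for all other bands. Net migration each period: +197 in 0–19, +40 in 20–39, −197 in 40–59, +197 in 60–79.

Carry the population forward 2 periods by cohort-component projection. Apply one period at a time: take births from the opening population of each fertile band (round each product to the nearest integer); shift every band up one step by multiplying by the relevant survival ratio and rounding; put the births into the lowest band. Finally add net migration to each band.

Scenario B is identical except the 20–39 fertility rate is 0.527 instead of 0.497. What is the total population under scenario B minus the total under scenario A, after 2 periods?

Call the groups 1 to 4, youngest first.
— Period 1 —
Births: 1480 * 0.497 = 736
Group 2: 1770 * 0.947 = 1676
Group 3: 1480 * 0.953 = 1410
Group 4: 790 * 0.942 = 744
Net migration: Group 1 + 197 → 933; Group 2 + 40 → 1716; Group 3 − 197 → 1213; Group 4 + 197 → 941
End of period: [933, 1716, 1213, 941]
— Period 2 —
Births: 1716 * 0.497 = 853
Group 2: 933 * 0.947 = 884
Group 3: 1716 * 0.953 = 1635
Group 4: 1213 * 0.942 = 1143
Net migration: Group 1 + 197 → 1050; Group 2 + 40 → 924; Group 3 − 197 → 1438; Group 4 + 197 → 1340
End of period: [1050, 924, 1438, 1340]
Scenario A total after 2 periods: 4752
Scenario B projection —
— Period 1 —
Births: 1480 * 0.527 = 780
Group 2: 1770 * 0.947 = 1676
Group 3: 1480 * 0.953 = 1410
Group 4: 790 * 0.942 = 744
Net migration: Group 1 + 197 → 977; Group 2 + 40 → 1716; Group 3 − 197 → 1213; Group 4 + 197 → 941
End of period: [977, 1716, 1213, 941]
— Period 2 —
Births: 1716 * 0.527 = 904
Group 2: 977 * 0.947 = 925
Group 3: 1716 * 0.953 = 1635
Group 4: 1213 * 0.942 = 1143
Net migration: Group 1 + 197 → 1101; Group 2 + 40 → 965; Group 3 − 197 → 1438; Group 4 + 197 → 1340
End of period: [1101, 965, 1438, 1340]
Scenario B total after 2 periods: 4844
Difference B − A = 4844 − 4752 = 92

92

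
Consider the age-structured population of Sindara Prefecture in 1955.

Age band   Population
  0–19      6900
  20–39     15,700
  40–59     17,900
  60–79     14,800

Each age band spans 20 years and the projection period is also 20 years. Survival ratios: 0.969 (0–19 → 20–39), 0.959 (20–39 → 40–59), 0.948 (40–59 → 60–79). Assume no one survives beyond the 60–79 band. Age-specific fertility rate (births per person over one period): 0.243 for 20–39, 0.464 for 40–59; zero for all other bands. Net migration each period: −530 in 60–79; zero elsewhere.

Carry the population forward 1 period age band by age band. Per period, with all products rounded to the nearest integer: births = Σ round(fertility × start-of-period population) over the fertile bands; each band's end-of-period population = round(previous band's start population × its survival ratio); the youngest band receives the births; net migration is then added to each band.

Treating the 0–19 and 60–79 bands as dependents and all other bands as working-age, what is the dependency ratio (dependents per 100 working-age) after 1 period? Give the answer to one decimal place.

After projecting period 1:
Births: 15700 × 0.243 = 3815 ; 17900 × 0.464 = 8306 → total 12121
20–39: 6900 × 0.969 = 6686
40–59: 15700 × 0.959 = 15056
60–79: 17900 × 0.948 = 16969
Net migration: 60–79 − 530 → 16439
→ [12121, 6686, 15056, 16439]
Dependents (band 0–19 + band 60–79) = 12121 + 16439 = 28560; working-age = 21742; ratio = 28560/21742 × 100 = 131.4

131.4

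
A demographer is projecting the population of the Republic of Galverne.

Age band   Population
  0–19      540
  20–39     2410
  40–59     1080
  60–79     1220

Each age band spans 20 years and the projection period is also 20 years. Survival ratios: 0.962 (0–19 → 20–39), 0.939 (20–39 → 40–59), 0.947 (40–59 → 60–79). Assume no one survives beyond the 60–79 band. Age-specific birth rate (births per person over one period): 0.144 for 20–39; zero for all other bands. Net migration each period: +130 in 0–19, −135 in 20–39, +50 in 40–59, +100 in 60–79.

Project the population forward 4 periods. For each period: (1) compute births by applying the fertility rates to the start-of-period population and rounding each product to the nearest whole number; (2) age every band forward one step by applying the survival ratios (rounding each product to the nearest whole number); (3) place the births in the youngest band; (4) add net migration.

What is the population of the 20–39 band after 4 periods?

35

— Period 1 —
Births: 2410 × 0.144 = 347
20–39: 540 × 0.962 = 519
40–59: 2410 × 0.939 = 2263
60–79: 1080 × 0.947 = 1023
Net migration: 0–19 + 130 → 477; 20–39 − 135 → 384; 40–59 + 50 → 2313; 60–79 + 100 → 1123
Population now: 0–19=477, 20–39=384, 40–59=2313, 60–79=1123
— Period 2 —
Births: 384 × 0.144 = 55
20–39: 477 × 0.962 = 459
40–59: 384 × 0.939 = 361
60–79: 2313 × 0.947 = 2190
Net migration: 0–19 + 130 → 185; 20–39 − 135 → 324; 40–59 + 50 → 411; 60–79 + 100 → 2290
Population now: 0–19=185, 20–39=324, 40–59=411, 60–79=2290
— Period 3 —
Births: 324 × 0.144 = 47
20–39: 185 × 0.962 = 178
40–59: 324 × 0.939 = 304
60–79: 411 × 0.947 = 389
Net migration: 0–19 + 130 → 177; 20–39 − 135 → 43; 40–59 + 50 → 354; 60–79 + 100 → 489
Population now: 0–19=177, 20–39=43, 40–59=354, 60–79=489
— Period 4 —
Births: 43 × 0.144 = 6
20–39: 177 × 0.962 = 170
40–59: 43 × 0.939 = 40
60–79: 354 × 0.947 = 335
Net migration: 0–19 + 130 → 136; 20–39 − 135 → 35; 40–59 + 50 → 90; 60–79 + 100 → 435
Population now: 0–19=136, 20–39=35, 40–59=90, 60–79=435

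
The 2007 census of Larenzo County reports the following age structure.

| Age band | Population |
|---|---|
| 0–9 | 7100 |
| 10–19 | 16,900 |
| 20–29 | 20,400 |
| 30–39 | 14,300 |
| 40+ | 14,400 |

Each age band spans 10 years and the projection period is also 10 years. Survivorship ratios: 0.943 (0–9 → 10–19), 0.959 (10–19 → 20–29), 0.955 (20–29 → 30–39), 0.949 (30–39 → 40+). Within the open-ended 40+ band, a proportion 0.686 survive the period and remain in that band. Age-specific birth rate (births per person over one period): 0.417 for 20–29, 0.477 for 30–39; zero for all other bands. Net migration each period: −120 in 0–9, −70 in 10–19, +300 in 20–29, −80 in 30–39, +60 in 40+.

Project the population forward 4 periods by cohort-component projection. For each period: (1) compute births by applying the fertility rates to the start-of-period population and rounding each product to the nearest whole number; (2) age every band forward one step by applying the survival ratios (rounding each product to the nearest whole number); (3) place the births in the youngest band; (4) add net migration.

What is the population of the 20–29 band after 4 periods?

14719

Let group 1 be 0–9 through group 5 = 40+.
Period 1:
Births: 20400 × 0.417 = 8507  |  14300 × 0.477 = 6821 ⇒ total 15328
Group 2: 7100 × 0.943 = 6695
Group 3: 16900 × 0.959 = 16207
Group 4: 20400 × 0.955 = 19482
Group 5: 14300 × 0.949 + 14400 × 0.686 = 13571 + 9878 = 23449
Net migration: Group 1 − 120 → 15208; Group 2 − 70 → 6625; Group 3 + 300 → 16507; Group 4 − 80 → 19402; Group 5 + 60 → 23509
Giving 15208 / 6625 / 16507 / 19402 / 23509.
Period 2:
Births: 16507 × 0.417 = 6883  |  19402 × 0.477 = 9255 ⇒ total 16138
Group 2: 15208 × 0.943 = 14341
Group 3: 6625 × 0.959 = 6353
Group 4: 16507 × 0.955 = 15764
Group 5: 19402 × 0.949 + 23509 × 0.686 = 18412 + 16127 = 34539
Net migration: Group 1 − 120 → 16018; Group 2 − 70 → 14271; Group 3 + 300 → 6653; Group 4 − 80 → 15684; Group 5 + 60 → 34599
Giving 16018 / 14271 / 6653 / 15684 / 34599.
Period 3:
Births: 6653 × 0.417 = 2774  |  15684 × 0.477 = 7481 ⇒ total 10255
Group 2: 16018 × 0.943 = 15105
Group 3: 14271 × 0.959 = 13686
Group 4: 6653 × 0.955 = 6354
Group 5: 15684 × 0.949 + 34599 × 0.686 = 14884 + 23735 = 38619
Net migration: Group 1 − 120 → 10135; Group 2 − 70 → 15035; Group 3 + 300 → 13986; Group 4 − 80 → 6274; Group 5 + 60 → 38679
Giving 10135 / 15035 / 13986 / 6274 / 38679.
Period 4:
Births: 13986 × 0.417 = 5832  |  6274 × 0.477 = 2993 ⇒ total 8825
Group 2: 10135 × 0.943 = 9557
Group 3: 15035 × 0.959 = 14419
Group 4: 13986 × 0.955 = 13357
Group 5: 6274 × 0.949 + 38679 × 0.686 = 5954 + 26534 = 32488
Net migration: Group 1 − 120 → 8705; Group 2 − 70 → 9487; Group 3 + 300 → 14719; Group 4 − 80 → 13277; Group 5 + 60 → 32548
Giving 8705 / 9487 / 14719 / 13277 / 32548.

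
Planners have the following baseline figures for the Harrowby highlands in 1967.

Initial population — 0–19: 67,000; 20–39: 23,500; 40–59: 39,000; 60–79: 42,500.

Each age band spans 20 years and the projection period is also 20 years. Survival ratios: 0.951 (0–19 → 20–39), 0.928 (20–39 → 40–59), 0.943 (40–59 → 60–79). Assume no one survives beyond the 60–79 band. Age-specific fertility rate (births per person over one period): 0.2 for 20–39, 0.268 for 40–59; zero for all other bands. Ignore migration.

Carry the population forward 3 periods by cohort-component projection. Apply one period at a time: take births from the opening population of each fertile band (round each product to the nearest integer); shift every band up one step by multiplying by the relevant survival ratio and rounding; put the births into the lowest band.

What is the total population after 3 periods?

(Groups numbered youngest = 1 to oldest = 4.)
After projecting period 1:
Births: 23500 * 0.2 = 4700 ; 39000 * 0.268 = 10452 ⇒ total 15152
Group 2: 67000 * 0.951 = 63717
Group 3: 23500 * 0.928 = 21808
Group 4: 39000 * 0.943 = 36777
Giving 15152 / 63717 / 21808 / 36777.
After projecting period 2:
Births: 63717 * 0.2 = 12743 ; 21808 * 0.268 = 5845 ⇒ total 18588
Group 2: 15152 * 0.951 = 14410
Group 3: 63717 * 0.928 = 59129
Group 4: 21808 * 0.943 = 20565
Giving 18588 / 14410 / 59129 / 20565.
After projecting period 3:
Births: 14410 * 0.2 = 2882 ; 59129 * 0.268 = 15847 ⇒ total 18729
Group 2: 18588 * 0.951 = 17677
Group 3: 14410 * 0.928 = 13372
Group 4: 59129 * 0.943 = 55759
Giving 18729 / 17677 / 13372 / 55759.
Total after period 3: 18729 + 17677 + 13372 + 55759 = 105537

105537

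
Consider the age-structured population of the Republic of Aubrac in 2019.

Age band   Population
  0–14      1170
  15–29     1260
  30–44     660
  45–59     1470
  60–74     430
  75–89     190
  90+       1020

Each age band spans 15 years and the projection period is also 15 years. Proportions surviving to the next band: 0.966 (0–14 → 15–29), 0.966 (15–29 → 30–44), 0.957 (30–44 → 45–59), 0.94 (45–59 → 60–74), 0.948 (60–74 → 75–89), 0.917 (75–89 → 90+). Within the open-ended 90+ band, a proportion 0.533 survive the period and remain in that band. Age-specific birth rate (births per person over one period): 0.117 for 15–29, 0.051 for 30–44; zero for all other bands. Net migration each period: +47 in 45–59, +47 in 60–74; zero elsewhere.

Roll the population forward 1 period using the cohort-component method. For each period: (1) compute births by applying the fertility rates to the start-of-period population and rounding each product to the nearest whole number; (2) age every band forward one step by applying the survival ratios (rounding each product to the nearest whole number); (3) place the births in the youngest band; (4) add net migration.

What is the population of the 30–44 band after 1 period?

Numbering the bands 1..7 from youngest to oldest:
After projecting period 1:
Births: 1260 × 0.117 = 147 ; 660 × 0.051 = 34 — total 181
Band 2: 1170 × 0.966 = 1130
Band 3: 1260 × 0.966 = 1217
Band 4: 660 × 0.957 = 632
Band 5: 1470 × 0.94 = 1382
Band 6: 430 × 0.948 = 408
Band 7: 190 × 0.917 + 1020 × 0.533 = 174 + 544 = 718
Net migration: Band 4 + 47 → 679; Band 5 + 47 → 1429
Giving 181 / 1130 / 1217 / 679 / 1429 / 408 / 718.

1217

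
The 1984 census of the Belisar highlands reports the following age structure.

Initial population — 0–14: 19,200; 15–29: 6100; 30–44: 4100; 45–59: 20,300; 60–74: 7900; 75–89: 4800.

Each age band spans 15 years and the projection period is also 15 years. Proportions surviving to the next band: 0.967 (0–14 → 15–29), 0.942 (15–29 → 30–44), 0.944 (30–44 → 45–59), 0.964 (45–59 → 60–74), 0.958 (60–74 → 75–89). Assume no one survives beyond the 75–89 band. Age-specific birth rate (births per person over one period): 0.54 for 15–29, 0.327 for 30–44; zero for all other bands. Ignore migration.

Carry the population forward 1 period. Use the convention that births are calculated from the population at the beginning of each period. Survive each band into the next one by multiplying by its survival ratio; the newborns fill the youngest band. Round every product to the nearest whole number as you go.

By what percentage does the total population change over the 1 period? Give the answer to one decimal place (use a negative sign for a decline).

-3.9

(Bands numbered youngest = 1 to oldest = 6.)
— Period 1 —
Births: 6100 × 0.54 = 3294  |  4100 × 0.327 = 1341 — total 4635
Band 2: 19200 × 0.967 = 18566
Band 3: 6100 × 0.942 = 5746
Band 4: 4100 × 0.944 = 3870
Band 5: 20300 × 0.964 = 19569
Band 6: 7900 × 0.958 = 7568
Giving 4635 / 18566 / 5746 / 3870 / 19569 / 7568.
Total: 62400 → 59954; change = -2446; percentage change = -3.9%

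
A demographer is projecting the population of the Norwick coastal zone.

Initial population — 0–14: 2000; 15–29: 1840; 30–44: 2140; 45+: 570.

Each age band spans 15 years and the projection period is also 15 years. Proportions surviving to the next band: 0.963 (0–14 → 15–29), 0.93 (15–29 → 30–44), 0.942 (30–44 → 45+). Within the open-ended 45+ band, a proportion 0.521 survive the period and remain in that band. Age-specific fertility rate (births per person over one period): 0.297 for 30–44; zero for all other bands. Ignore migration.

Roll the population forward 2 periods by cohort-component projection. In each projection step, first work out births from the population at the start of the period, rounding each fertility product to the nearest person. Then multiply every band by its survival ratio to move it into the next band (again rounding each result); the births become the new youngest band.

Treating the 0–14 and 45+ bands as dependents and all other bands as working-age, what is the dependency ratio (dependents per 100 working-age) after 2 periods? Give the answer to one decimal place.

138.4

Period 1.
Births: 2140 * 0.297 = 636
15–29: 2000 * 0.963 = 1926
30–44: 1840 * 0.93 = 1711
45+: 2140 * 0.942 + 570 * 0.521 = 2016 + 297 = 2313
Population now: 0–14=636, 15–29=1926, 30–44=1711, 45+=2313
Period 2.
Births: 1711 * 0.297 = 508
15–29: 636 * 0.963 = 612
30–44: 1926 * 0.93 = 1791
45+: 1711 * 0.942 + 2313 * 0.521 = 1612 + 1205 = 2817
Population now: 0–14=508, 15–29=612, 30–44=1791, 45+=2817
Dependents (band 0–14 + band 45+) = 508 + 2817 = 3325; working-age = 2403; ratio = 3325/2403 × 100 = 138.4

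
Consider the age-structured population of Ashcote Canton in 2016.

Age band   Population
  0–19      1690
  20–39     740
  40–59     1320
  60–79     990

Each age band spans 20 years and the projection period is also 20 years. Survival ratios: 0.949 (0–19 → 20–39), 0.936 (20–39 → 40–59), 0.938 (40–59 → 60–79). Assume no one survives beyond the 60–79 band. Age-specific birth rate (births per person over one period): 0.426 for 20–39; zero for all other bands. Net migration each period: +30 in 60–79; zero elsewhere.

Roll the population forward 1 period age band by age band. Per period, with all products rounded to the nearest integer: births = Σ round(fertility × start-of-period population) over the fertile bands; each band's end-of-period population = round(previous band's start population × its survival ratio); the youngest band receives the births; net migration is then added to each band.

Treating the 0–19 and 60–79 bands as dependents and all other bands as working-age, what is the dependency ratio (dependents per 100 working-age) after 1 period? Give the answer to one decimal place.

After projecting period 1:
Births: 740 * 0.426 = 315
20–39: 1690 * 0.949 = 1604
40–59: 740 * 0.936 = 693
60–79: 1320 * 0.938 = 1238
Net migration: 60–79 + 30 → 1268
End of period: [315, 1604, 693, 1268]
Dependents (band 0–19 + band 60–79) = 315 + 1268 = 1583; working-age = 2297; ratio = 1583/2297 × 100 = 68.9

68.9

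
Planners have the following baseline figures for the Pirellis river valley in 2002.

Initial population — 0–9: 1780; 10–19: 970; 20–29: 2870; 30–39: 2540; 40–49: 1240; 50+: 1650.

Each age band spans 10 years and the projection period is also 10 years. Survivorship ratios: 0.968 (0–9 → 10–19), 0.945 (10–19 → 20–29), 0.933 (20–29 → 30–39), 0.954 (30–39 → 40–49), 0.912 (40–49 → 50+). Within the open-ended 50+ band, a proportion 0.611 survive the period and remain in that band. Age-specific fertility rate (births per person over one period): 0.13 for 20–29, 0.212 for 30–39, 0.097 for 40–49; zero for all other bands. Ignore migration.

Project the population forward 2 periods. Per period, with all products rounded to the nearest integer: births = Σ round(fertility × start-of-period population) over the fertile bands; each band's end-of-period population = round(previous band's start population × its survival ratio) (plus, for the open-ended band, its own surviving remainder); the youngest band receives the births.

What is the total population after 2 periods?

[period 1]
Births: 2870 × 0.13 = 373, 2540 × 0.212 = 538, 1240 × 0.097 = 120 — total 1031
10–19: 1780 × 0.968 = 1723
20–29: 970 × 0.945 = 917
30–39: 2870 × 0.933 = 2678
40–49: 2540 × 0.954 = 2423
50+: 1240 × 0.912 + 1650 × 0.611 = 1131 + 1008 = 2139
End of period: [1031, 1723, 917, 2678, 2423, 2139]
[period 2]
Births: 917 × 0.13 = 119, 2678 × 0.212 = 568, 2423 × 0.097 = 235 — total 922
10–19: 1031 × 0.968 = 998
20–29: 1723 × 0.945 = 1628
30–39: 917 × 0.933 = 856
40–49: 2678 × 0.954 = 2555
50+: 2423 × 0.912 + 2139 × 0.611 = 2210 + 1307 = 3517
End of period: [922, 998, 1628, 856, 2555, 3517]
Total after period 2: 922 + 998 + 1628 + 856 + 2555 + 3517 = 10476

10476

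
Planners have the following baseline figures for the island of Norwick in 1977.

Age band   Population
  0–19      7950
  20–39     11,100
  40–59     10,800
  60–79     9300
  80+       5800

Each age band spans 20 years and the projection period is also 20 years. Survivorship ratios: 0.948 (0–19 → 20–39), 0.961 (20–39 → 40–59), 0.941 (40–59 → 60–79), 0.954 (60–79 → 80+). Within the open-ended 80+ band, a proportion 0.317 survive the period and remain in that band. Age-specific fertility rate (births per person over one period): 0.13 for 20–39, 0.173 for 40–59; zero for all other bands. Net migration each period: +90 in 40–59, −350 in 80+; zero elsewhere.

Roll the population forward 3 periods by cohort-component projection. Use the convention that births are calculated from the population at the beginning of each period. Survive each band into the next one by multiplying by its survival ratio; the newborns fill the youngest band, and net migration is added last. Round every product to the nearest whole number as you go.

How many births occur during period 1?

3311

Period 1:
Births: 11100 * 0.13 = 1443  |  10800 * 0.173 = 1868 — total 3311
20–39: 7950 * 0.948 = 7537
40–59: 11100 * 0.961 = 10667
60–79: 10800 * 0.941 = 10163
80+: 9300 * 0.954 + 5800 * 0.317 = 8872 + 1839 = 10711
Net migration: 40–59 + 90 → 10757; 80+ − 350 → 10361
Population now: 0–19=3311, 20–39=7537, 40–59=10757, 60–79=10163, 80+=10361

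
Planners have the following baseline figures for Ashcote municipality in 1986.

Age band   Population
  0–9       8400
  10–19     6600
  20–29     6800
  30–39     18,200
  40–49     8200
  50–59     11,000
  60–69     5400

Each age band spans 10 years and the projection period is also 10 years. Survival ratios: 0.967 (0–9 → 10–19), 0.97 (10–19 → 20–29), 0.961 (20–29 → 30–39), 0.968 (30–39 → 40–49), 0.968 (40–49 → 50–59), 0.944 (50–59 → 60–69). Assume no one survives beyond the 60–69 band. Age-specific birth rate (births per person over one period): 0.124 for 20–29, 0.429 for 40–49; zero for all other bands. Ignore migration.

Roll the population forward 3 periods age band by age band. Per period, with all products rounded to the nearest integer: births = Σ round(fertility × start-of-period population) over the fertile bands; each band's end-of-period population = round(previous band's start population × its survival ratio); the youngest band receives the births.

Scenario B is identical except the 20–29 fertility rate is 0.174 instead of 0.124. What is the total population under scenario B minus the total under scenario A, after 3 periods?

Let group 1 be 0–9 through group 7 = 60–69.
— Period 1 —
Births: 6800 × 0.124 = 843 ; 8200 × 0.429 = 3518 → 4361
Group 2: 8400 × 0.967 = 8123
Group 3: 6600 × 0.97 = 6402
Group 4: 6800 × 0.961 = 6535
Group 5: 18200 × 0.968 = 17618
Group 6: 8200 × 0.968 = 7938
Group 7: 11000 × 0.944 = 10384
Population now: 0–9=4361, 10–19=8123, 20–29=6402, 30–39=6535, 40–49=17618, 50–59=7938, 60–69=10384
— Period 2 —
Births: 6402 × 0.124 = 794 ; 17618 × 0.429 = 7558 → 8352
Group 2: 4361 × 0.967 = 4217
Group 3: 8123 × 0.97 = 7879
Group 4: 6402 × 0.961 = 6152
Group 5: 6535 × 0.968 = 6326
Group 6: 17618 × 0.968 = 17054
Group 7: 7938 × 0.944 = 7493
Population now: 0–9=8352, 10–19=4217, 20–29=7879, 30–39=6152, 40–49=6326, 50–59=17054, 60–69=7493
— Period 3 —
Births: 7879 × 0.124 = 977 ; 6326 × 0.429 = 2714 → 3691
Group 2: 8352 × 0.967 = 8076
Group 3: 4217 × 0.97 = 4090
Group 4: 7879 × 0.961 = 7572
Group 5: 6152 × 0.968 = 5955
Group 6: 6326 × 0.968 = 6124
Group 7: 17054 × 0.944 = 16099
Population now: 0–9=3691, 10–19=8076, 20–29=4090, 30–39=7572, 40–49=5955, 50–59=6124, 60–69=16099
Scenario A total after 3 periods: 51607
Scenario B projection —
— Period 1 —
Births: 6800 × 0.174 = 1183 ; 8200 × 0.429 = 3518 → 4701
Group 2: 8400 × 0.967 = 8123
Group 3: 6600 × 0.97 = 6402
Group 4: 6800 × 0.961 = 6535
Group 5: 18200 × 0.968 = 17618
Group 6: 8200 × 0.968 = 7938
Group 7: 11000 × 0.944 = 10384
Population now: 0–9=4701, 10–19=8123, 20–29=6402, 30–39=6535, 40–49=17618, 50–59=7938, 60–69=10384
— Period 2 —
Births: 6402 × 0.174 = 1114 ; 17618 × 0.429 = 7558 → 8672
Group 2: 4701 × 0.967 = 4546
Group 3: 8123 × 0.97 = 7879
Group 4: 6402 × 0.961 = 6152
Group 5: 6535 × 0.968 = 6326
Group 6: 17618 × 0.968 = 17054
Group 7: 7938 × 0.944 = 7493
Population now: 0–9=8672, 10–19=4546, 20–29=7879, 30–39=6152, 40–49=6326, 50–59=17054, 60–69=7493
— Period 3 —
Births: 7879 × 0.174 = 1371 ; 6326 × 0.429 = 2714 → 4085
Group 2: 8672 × 0.967 = 8386
Group 3: 4546 × 0.97 = 4410
Group 4: 7879 × 0.961 = 7572
Group 5: 6152 × 0.968 = 5955
Group 6: 6326 × 0.968 = 6124
Group 7: 17054 × 0.944 = 16099
Population now: 0–9=4085, 10–19=8386, 20–29=4410, 30–39=7572, 40–49=5955, 50–59=6124, 60–69=16099
Scenario B total after 3 periods: 52631
Difference B − A = 52631 − 51607 = 1024

1024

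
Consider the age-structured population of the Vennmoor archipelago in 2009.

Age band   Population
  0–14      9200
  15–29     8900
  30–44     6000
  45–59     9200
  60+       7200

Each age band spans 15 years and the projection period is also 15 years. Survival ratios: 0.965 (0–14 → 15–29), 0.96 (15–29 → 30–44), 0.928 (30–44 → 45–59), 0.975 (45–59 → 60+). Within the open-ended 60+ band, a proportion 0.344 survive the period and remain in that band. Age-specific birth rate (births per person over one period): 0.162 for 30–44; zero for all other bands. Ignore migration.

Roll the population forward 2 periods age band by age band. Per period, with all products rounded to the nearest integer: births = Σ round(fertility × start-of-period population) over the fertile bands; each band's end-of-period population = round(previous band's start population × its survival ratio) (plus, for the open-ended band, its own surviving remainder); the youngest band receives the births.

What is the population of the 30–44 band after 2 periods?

8523

(Groups numbered youngest = 1 to oldest = 5.)
— Period 1 —
Births: 6000 × 0.162 = 972
Group 2: 9200 × 0.965 = 8878
Group 3: 8900 × 0.96 = 8544
Group 4: 6000 × 0.928 = 5568
Group 5: 9200 × 0.975 + 7200 × 0.344 = 8970 + 2477 = 11447
Giving 972 / 8878 / 8544 / 5568 / 11447.
— Period 2 —
Births: 8544 × 0.162 = 1384
Group 2: 972 × 0.965 = 938
Group 3: 8878 × 0.96 = 8523
Group 4: 8544 × 0.928 = 7929
Group 5: 5568 × 0.975 + 11447 × 0.344 = 5429 + 3938 = 9367
Giving 1384 / 938 / 8523 / 7929 / 9367.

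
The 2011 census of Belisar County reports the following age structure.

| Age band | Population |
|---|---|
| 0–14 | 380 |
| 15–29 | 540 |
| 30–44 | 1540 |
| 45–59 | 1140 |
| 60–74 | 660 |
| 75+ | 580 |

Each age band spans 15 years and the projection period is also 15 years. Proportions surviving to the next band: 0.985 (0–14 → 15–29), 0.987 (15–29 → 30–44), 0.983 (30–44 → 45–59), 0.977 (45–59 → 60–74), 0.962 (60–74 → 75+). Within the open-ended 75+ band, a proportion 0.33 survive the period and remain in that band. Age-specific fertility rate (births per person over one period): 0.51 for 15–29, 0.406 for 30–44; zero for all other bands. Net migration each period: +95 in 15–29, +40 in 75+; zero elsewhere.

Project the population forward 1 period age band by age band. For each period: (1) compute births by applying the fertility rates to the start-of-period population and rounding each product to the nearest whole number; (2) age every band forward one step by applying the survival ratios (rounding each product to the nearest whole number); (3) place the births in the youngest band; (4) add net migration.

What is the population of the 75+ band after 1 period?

[period 1]
Births: 540 × 0.51 = 275  |  1540 × 0.406 = 625 — total 900
15–29: 380 × 0.985 = 374
30–44: 540 × 0.987 = 533
45–59: 1540 × 0.983 = 1514
60–74: 1140 × 0.977 = 1114
75+: 660 × 0.962 + 580 × 0.33 = 635 + 191 = 826
Net migration: 15–29 + 95 → 469; 75+ + 40 → 866
Population now: 0–14=900, 15–29=469, 30–44=533, 45–59=1514, 60–74=1114, 75+=866

866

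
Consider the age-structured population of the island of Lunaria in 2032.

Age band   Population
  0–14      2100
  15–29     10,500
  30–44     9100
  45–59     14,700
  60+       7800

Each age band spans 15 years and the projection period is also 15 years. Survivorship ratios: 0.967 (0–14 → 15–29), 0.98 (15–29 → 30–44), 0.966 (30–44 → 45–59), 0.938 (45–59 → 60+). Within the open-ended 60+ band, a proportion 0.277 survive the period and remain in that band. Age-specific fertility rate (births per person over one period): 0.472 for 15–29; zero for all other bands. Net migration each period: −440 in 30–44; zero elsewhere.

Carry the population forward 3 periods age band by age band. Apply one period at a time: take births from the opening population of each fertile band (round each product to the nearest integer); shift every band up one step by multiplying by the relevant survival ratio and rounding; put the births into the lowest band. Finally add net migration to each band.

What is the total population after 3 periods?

21375

Period 1:
Births: 10500 * 0.472 = 4956
15–29: 2100 * 0.967 = 2031
30–44: 10500 * 0.98 = 10290
45–59: 9100 * 0.966 = 8791
60+: 14700 * 0.938 + 7800 * 0.277 = 13789 + 2161 = 15950
Net migration: 30–44 − 440 → 9850
Population now: 0–14=4956, 15–29=2031, 30–44=9850, 45–59=8791, 60+=15950
Period 2:
Births: 2031 * 0.472 = 959
15–29: 4956 * 0.967 = 4792
30–44: 2031 * 0.98 = 1990
45–59: 9850 * 0.966 = 9515
60+: 8791 * 0.938 + 15950 * 0.277 = 8246 + 4418 = 12664
Net migration: 30–44 − 440 → 1550
Population now: 0–14=959, 15–29=4792, 30–44=1550, 45–59=9515, 60+=12664
Period 3:
Births: 4792 * 0.472 = 2262
15–29: 959 * 0.967 = 927
30–44: 4792 * 0.98 = 4696
45–59: 1550 * 0.966 = 1497
60+: 9515 * 0.938 + 12664 * 0.277 = 8925 + 3508 = 12433
Net migration: 30–44 − 440 → 4256
Population now: 0–14=2262, 15–29=927, 30–44=4256, 45–59=1497, 60+=12433
Total after period 3: 2262 + 927 + 4256 + 1497 + 12433 = 21375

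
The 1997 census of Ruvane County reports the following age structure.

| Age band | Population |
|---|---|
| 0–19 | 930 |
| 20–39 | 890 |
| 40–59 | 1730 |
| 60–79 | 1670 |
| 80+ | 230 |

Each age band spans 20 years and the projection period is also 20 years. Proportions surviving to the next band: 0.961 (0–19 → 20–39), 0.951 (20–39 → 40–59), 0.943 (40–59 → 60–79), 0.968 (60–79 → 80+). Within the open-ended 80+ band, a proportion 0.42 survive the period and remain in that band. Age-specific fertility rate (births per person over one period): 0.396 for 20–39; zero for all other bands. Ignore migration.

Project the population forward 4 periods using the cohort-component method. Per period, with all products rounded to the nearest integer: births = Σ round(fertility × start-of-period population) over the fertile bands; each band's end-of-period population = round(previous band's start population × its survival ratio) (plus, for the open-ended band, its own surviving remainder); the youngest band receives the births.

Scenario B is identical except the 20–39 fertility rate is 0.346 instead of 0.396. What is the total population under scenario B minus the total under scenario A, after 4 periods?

(Groups numbered youngest = 1 to oldest = 5.)
— Period 1 —
Births: 890 × 0.396 = 352
Group 2: 930 × 0.961 = 894
Group 3: 890 × 0.951 = 846
Group 4: 1730 × 0.943 = 1631
Group 5: 1670 × 0.968 + 230 × 0.42 = 1617 + 97 = 1714
End of period: [352, 894, 846, 1631, 1714]
— Period 2 —
Births: 894 × 0.396 = 354
Group 2: 352 × 0.961 = 338
Group 3: 894 × 0.951 = 850
Group 4: 846 × 0.943 = 798
Group 5: 1631 × 0.968 + 1714 × 0.42 = 1579 + 720 = 2299
End of period: [354, 338, 850, 798, 2299]
— Period 3 —
Births: 338 × 0.396 = 134
Group 2: 354 × 0.961 = 340
Group 3: 338 × 0.951 = 321
Group 4: 850 × 0.943 = 802
Group 5: 798 × 0.968 + 2299 × 0.42 = 772 + 966 = 1738
End of period: [134, 340, 321, 802, 1738]
— Period 4 —
Births: 340 × 0.396 = 135
Group 2: 134 × 0.961 = 129
Group 3: 340 × 0.951 = 323
Group 4: 321 × 0.943 = 303
Group 5: 802 × 0.968 + 1738 × 0.42 = 776 + 730 = 1506
End of period: [135, 129, 323, 303, 1506]
Scenario A total after 4 periods: 2396
Scenario B projection —
— Period 1 —
Births: 890 × 0.346 = 308
Group 2: 930 × 0.961 = 894
Group 3: 890 × 0.951 = 846
Group 4: 1730 × 0.943 = 1631
Group 5: 1670 × 0.968 + 230 × 0.42 = 1617 + 97 = 1714
End of period: [308, 894, 846, 1631, 1714]
— Period 2 —
Births: 894 × 0.346 = 309
Group 2: 308 × 0.961 = 296
Group 3: 894 × 0.951 = 850
Group 4: 846 × 0.943 = 798
Group 5: 1631 × 0.968 + 1714 × 0.42 = 1579 + 720 = 2299
End of period: [309, 296, 850, 798, 2299]
— Period 3 —
Births: 296 × 0.346 = 102
Group 2: 309 × 0.961 = 297
Group 3: 296 × 0.951 = 281
Group 4: 850 × 0.943 = 802
Group 5: 798 × 0.968 + 2299 × 0.42 = 772 + 966 = 1738
End of period: [102, 297, 281, 802, 1738]
— Period 4 —
Births: 297 × 0.346 = 103
Group 2: 102 × 0.961 = 98
Group 3: 297 × 0.951 = 282
Group 4: 281 × 0.943 = 265
Group 5: 802 × 0.968 + 1738 × 0.42 = 776 + 730 = 1506
End of period: [103, 98, 282, 265, 1506]
Scenario B total after 4 periods: 2254
Difference B − A = 2254 − 2396 = -142

-142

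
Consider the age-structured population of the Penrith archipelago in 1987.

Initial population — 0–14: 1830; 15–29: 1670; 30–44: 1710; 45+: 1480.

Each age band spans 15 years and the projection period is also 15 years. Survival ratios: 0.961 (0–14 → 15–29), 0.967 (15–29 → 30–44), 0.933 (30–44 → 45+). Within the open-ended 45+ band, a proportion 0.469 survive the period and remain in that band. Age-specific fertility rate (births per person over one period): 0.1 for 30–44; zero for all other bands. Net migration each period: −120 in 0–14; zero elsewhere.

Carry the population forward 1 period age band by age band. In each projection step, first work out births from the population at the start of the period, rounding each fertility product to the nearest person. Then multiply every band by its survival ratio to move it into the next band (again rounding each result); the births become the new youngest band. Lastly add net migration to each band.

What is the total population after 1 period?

5714

Period 1.
Births: 1710 × 0.1 = 171
15–29: 1830 × 0.961 = 1759
30–44: 1670 × 0.967 = 1615
45+: 1710 × 0.933 + 1480 × 0.469 = 1595 + 694 = 2289
Net migration: 0–14 − 120 → 51
Giving 51 / 1759 / 1615 / 2289.
Total after period 1: 51 + 1759 + 1615 + 2289 = 5714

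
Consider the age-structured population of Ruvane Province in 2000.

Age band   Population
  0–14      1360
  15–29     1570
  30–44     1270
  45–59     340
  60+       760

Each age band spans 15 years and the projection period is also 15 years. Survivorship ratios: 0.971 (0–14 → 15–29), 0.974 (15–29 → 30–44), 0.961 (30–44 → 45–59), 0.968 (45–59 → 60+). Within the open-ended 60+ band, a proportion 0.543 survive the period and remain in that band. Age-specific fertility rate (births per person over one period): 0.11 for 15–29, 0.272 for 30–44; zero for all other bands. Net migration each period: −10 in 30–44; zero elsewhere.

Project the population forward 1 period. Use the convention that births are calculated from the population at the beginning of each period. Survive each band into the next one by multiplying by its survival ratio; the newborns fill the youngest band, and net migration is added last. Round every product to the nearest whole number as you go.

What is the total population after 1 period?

[period 1]
Births: 1570 × 0.11 = 173  |  1270 × 0.272 = 345 — total 518
15–29: 1360 × 0.971 = 1321
30–44: 1570 × 0.974 = 1529
45–59: 1270 × 0.961 = 1220
60+: 340 × 0.968 + 760 × 0.543 = 329 + 413 = 742
Net migration: 30–44 − 10 → 1519
End of period: [518, 1321, 1519, 1220, 742]
Total after period 1: 518 + 1321 + 1519 + 1220 + 742 = 5320

5320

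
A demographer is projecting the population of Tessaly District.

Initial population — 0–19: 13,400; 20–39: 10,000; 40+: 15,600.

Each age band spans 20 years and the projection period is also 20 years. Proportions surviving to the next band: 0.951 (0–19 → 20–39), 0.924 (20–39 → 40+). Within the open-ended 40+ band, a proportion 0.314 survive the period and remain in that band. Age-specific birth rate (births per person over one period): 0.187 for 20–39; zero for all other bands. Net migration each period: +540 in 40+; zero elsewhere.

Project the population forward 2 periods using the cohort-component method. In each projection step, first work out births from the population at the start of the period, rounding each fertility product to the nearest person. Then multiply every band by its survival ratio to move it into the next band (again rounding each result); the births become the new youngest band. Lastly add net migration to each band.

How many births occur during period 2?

Call the groups 1 to 3, youngest first.
After projecting period 1:
Births: 10000 * 0.187 = 1870
Group 2: 13400 * 0.951 = 12743
Group 3: 10000 * 0.924 + 15600 * 0.314 = 9240 + 4898 = 14138
Net migration: Group 3 + 540 → 14678
→ [1870, 12743, 14678]
After projecting period 2:
Births: 12743 * 0.187 = 2383
Group 2: 1870 * 0.951 = 1778
Group 3: 12743 * 0.924 + 14678 * 0.314 = 11775 + 4609 = 16384
Net migration: Group 3 + 540 → 16924
→ [2383, 1778, 16924]

2383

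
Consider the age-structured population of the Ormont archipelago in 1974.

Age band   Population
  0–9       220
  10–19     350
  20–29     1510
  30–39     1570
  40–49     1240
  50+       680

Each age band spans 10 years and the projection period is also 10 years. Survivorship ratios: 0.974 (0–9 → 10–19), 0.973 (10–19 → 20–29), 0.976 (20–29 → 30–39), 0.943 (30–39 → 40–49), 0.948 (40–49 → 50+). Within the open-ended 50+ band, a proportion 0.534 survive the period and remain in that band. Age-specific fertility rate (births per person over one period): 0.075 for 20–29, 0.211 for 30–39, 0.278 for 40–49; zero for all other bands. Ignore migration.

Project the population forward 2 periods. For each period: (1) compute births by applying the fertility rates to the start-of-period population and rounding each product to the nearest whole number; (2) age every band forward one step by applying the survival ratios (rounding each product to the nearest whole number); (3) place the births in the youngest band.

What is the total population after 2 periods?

— Period 1 —
Births: 1510 × 0.075 = 113, 1570 × 0.211 = 331, 1240 × 0.278 = 345 → 789
10–19: 220 × 0.974 = 214
20–29: 350 × 0.973 = 341
30–39: 1510 × 0.976 = 1474
40–49: 1570 × 0.943 = 1481
50+: 1240 × 0.948 + 680 × 0.534 = 1176 + 363 = 1539
End of period: [789, 214, 341, 1474, 1481, 1539]
— Period 2 —
Births: 341 × 0.075 = 26, 1474 × 0.211 = 311, 1481 × 0.278 = 412 → 749
10–19: 789 × 0.974 = 768
20–29: 214 × 0.973 = 208
30–39: 341 × 0.976 = 333
40–49: 1474 × 0.943 = 1390
50+: 1481 × 0.948 + 1539 × 0.534 = 1404 + 822 = 2226
End of period: [749, 768, 208, 333, 1390, 2226]
Total after period 2: 749 + 768 + 208 + 333 + 1390 + 2226 = 5674

5674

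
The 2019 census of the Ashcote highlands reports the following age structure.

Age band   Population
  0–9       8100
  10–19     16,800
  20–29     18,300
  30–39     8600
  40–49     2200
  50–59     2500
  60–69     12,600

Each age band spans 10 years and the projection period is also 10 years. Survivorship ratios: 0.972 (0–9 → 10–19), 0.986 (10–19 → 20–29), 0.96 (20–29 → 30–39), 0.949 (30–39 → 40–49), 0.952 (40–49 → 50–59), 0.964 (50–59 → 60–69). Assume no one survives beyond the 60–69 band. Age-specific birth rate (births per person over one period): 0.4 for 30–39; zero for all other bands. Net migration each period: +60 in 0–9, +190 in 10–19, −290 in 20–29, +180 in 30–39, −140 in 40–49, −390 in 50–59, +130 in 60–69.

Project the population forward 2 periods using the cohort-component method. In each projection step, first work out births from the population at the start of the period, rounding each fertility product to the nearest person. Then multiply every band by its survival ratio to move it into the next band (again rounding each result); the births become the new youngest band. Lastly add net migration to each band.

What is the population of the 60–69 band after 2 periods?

Period 1:
Births: 8600 × 0.4 = 3440
10–19: 8100 × 0.972 = 7873
20–29: 16800 × 0.986 = 16565
30–39: 18300 × 0.96 = 17568
40–49: 8600 × 0.949 = 8161
50–59: 2200 × 0.952 = 2094
60–69: 2500 × 0.964 = 2410
Net migration: 0–9 + 60 → 3500; 10–19 + 190 → 8063; 20–29 − 290 → 16275; 30–39 + 180 → 17748; 40–49 − 140 → 8021; 50–59 − 390 → 1704; 60–69 + 130 → 2540
Giving 3500 / 8063 / 16275 / 17748 / 8021 / 1704 / 2540.
Period 2:
Births: 17748 × 0.4 = 7099
10–19: 3500 × 0.972 = 3402
20–29: 8063 × 0.986 = 7950
30–39: 16275 × 0.96 = 15624
40–49: 17748 × 0.949 = 16843
50–59: 8021 × 0.952 = 7636
60–69: 1704 × 0.964 = 1643
Net migration: 0–9 + 60 → 7159; 10–19 + 190 → 3592; 20–29 − 290 → 7660; 30–39 + 180 → 15804; 40–49 − 140 → 16703; 50–59 − 390 → 7246; 60–69 + 130 → 1773
Giving 7159 / 3592 / 7660 / 15804 / 16703 / 7246 / 1773.

1773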